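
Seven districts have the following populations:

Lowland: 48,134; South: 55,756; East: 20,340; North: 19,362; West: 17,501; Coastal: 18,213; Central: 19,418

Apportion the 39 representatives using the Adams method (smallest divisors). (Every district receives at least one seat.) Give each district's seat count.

Standard divisor 198724/39 ≈ 5095.487; standard quotas: Lowland 9.446, South 10.942, East 3.992, North 3.800, West 3.435, Coastal 3.574, Central 3.811.
Rounding up gives 10, 11, 4, 4, 4, 4, 4 = 41 seats, so the divisor must be adjusted.
With modified divisor 5700: modified quotas Lowland 8.445, South 9.782, East 3.568, North 3.397, West 3.070, Coastal 3.195, Central 3.407.
Rounding up: Lowland 9, South 10, East 4, North 4, West 4, Coastal 4, Central 4 (total 39).

Lowland: 9, South: 10, East: 4, North: 4, West: 4, Coastal: 4, Central: 4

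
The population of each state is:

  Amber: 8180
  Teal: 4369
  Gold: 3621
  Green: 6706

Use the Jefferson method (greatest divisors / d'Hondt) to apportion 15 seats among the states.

Amber 6, Teal 3, Gold 2, Green 4

Standard divisor 22876/15 ≈ 1525.067; standard quotas: Amber 5.364, Teal 2.865, Gold 2.374, Green 4.397.
Rounding down gives 5, 2, 2, 4 = 13 seats, so the divisor must be adjusted.
With modified divisor 1350: modified quotas Amber 6.059, Teal 3.236, Gold 2.682, Green 4.967.
Rounding down: Amber 6, Teal 3, Gold 2, Green 4 (total 15).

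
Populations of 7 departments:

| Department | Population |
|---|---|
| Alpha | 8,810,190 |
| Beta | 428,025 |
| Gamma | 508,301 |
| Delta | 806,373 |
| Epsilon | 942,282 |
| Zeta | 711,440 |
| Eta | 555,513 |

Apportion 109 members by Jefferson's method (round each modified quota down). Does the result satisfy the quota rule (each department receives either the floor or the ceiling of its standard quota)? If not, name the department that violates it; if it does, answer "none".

Alpha

Standard quotas: Alpha 75.247, Beta 3.656, Gamma 4.341, Delta 6.887, Epsilon 8.048, Zeta 6.076, Eta 4.745.
Jefferson allocation: Alpha 77, Beta 3, Gamma 4, Delta 7, Epsilon 8, Zeta 6, Eta 4.
Alpha has quota 75.247 (lower 75, upper 76) but receives 77 — outside the quota interval.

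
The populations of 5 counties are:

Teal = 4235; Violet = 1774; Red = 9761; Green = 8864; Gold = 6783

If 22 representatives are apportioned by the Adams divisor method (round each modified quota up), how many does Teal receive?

3

Standard divisor 31417/22 ≈ 1428.045; standard quotas: Teal 2.966, Violet 1.242, Red 6.835, Green 6.207, Gold 4.750.
Rounding up gives 3, 2, 7, 7, 5 = 24 seats, so the divisor must be adjusted.
With modified divisor 1660: modified quotas Teal 2.551, Violet 1.069, Red 5.880, Green 5.340, Gold 4.086.
Rounding up: Teal 3, Violet 2, Red 6, Green 6, Gold 5 (total 22).
Teal receives 3.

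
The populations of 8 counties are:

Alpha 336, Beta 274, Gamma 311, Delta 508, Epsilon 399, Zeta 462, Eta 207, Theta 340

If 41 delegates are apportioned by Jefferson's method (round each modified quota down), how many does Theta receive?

5

Standard divisor 2837/41 ≈ 69.195; standard quotas: Alpha 4.856, Beta 3.960, Gamma 4.495, Delta 7.342, Epsilon 5.766, Zeta 6.677, Eta 2.992, Theta 4.914.
Rounding down gives 4, 3, 4, 7, 5, 6, 2, 4 = 35 seats, so the divisor must be adjusted.
With modified divisor 65: modified quotas Alpha 5.169, Beta 4.215, Gamma 4.785, Delta 7.815, Epsilon 6.138, Zeta 7.108, Eta 3.185, Theta 5.231.
Rounding down: Alpha 5, Beta 4, Gamma 4, Delta 7, Epsilon 6, Zeta 7, Eta 3, Theta 5 (total 41).
Theta receives 5.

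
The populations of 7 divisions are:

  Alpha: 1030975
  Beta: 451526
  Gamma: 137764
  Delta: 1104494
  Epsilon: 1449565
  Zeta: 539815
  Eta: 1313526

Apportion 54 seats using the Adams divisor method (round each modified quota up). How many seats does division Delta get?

10

Standard divisor 6027665/54 ≈ 111623.426; standard quotas: Alpha 9.236, Beta 4.045, Gamma 1.234, Delta 9.895, Epsilon 12.986, Zeta 4.836, Eta 11.767.
Rounding up gives 10, 5, 2, 10, 13, 5, 12 = 57 seats, so the divisor must be adjusted.
With modified divisor 120100: modified quotas Alpha 8.584, Beta 3.760, Gamma 1.147, Delta 9.196, Epsilon 12.070, Zeta 4.495, Eta 10.937.
Rounding up: Alpha 9, Beta 4, Gamma 2, Delta 10, Epsilon 13, Zeta 5, Eta 11 (total 54).
Delta receives 10.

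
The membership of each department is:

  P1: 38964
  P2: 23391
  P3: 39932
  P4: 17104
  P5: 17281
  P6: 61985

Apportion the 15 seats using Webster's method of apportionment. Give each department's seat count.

Standard divisor 198657/15 ≈ 13243.8; standard quotas: P1 2.942, P2 1.766, P3 3.015, P4 1.291, P5 1.305, P6 4.680.
Rounding to the nearest integer gives P1 3, P2 2, P3 3, P4 1, P5 1, P6 5 — total 15, matching the house size, so no adjustment is needed.

P1=3, P2=2, P3=3, P4=1, P5=1, P6=5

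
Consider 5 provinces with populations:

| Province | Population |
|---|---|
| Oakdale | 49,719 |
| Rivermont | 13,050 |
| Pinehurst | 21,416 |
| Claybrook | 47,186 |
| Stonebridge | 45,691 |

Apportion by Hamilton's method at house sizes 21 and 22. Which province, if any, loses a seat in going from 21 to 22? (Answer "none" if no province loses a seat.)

Rivermont

At 21 seats: Oakdale 6, Rivermont 2, Pinehurst 2, Claybrook 6, Stonebridge 5.
At 22 seats: Oakdale 6, Rivermont 1, Pinehurst 3, Claybrook 6, Stonebridge 6.
Rivermont drops from 2 to 1.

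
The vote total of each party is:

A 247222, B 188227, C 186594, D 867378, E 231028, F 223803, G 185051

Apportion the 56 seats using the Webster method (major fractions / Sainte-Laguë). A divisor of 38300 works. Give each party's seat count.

A=6; B=5; C=5; D=23; E=6; F=6; G=5

With modified divisor 38300: modified quotas A 6.455, B 4.915, C 4.872, D 22.647, E 6.032, F 5.843, G 4.832.
Rounding to the nearest integer: A 6, B 5, C 5, D 23, E 6, F 6, G 5 (total 56).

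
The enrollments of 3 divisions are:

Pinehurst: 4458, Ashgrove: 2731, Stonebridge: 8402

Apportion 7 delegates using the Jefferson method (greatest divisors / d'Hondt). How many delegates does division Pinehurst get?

2

Standard divisor 15591/7 ≈ 2227.286; standard quotas: Pinehurst 2.002, Ashgrove 1.226, Stonebridge 3.772.
Rounding down gives 2, 1, 3 = 6 seats, so the divisor must be adjusted.
With modified divisor 1900: modified quotas Pinehurst 2.346, Ashgrove 1.437, Stonebridge 4.422.
Rounding down: Pinehurst 2, Ashgrove 1, Stonebridge 4 (total 7).
Pinehurst receives 2.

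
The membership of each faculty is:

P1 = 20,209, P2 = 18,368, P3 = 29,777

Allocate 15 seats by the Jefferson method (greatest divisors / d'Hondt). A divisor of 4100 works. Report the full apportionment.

P1=4, P2=4, P3=7

With modified divisor 4100: modified quotas P1 4.929, P2 4.480, P3 7.263.
Rounding down: P1 4, P2 4, P3 7 (total 15).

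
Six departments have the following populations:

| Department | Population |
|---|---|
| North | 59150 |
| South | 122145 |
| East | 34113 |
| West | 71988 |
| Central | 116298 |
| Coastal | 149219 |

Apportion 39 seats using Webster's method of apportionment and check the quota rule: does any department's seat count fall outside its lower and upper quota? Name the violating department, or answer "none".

Standard quotas: North 4.172, South 8.616, East 2.406, West 5.078, Central 8.203, Coastal 10.525.
Webster allocation: North 4, South 9, East 2, West 5, Central 8, Coastal 11.
Every allocation lies between the lower and upper quota.

none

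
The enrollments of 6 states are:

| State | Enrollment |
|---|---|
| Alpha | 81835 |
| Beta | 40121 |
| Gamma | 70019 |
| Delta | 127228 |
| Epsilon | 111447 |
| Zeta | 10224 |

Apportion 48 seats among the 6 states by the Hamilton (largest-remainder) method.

Alpha 9, Beta 4, Gamma 8, Delta 14, Epsilon 12, Zeta 1

Total 440874; standard divisor 440874/48 ≈ 9184.875.
Standard quotas: Alpha 8.9098, Beta 4.3682, Gamma 7.6233, Delta 13.8519, Epsilon 12.1338, Zeta 1.1131.
Lower quotas: Alpha 8, Beta 4, Gamma 7, Delta 13, Epsilon 12, Zeta 1 (sum 45, leaving 3 seats).
Remainders in descending order: Alpha 0.9098, Delta 0.8519, Gamma 0.6233, Beta 0.3682, Epsilon 0.1338, Zeta 0.1131.
The surplus seats go to Alpha, Delta, Gamma.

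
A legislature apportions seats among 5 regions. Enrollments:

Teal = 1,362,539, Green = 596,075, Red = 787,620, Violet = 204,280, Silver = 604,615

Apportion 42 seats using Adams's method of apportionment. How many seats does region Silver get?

Standard divisor 3555129/42 ≈ 84645.929; standard quotas: Teal 16.097, Green 7.042, Red 9.305, Violet 2.413, Silver 7.143.
Rounding up gives 17, 8, 10, 3, 8 = 46 seats, so the divisor must be adjusted.
With modified divisor 89200: modified quotas Teal 15.275, Green 6.682, Red 8.830, Violet 2.290, Silver 6.778.
Rounding up: Teal 16, Green 7, Red 9, Violet 3, Silver 7 (total 42).
Silver receives 7.

7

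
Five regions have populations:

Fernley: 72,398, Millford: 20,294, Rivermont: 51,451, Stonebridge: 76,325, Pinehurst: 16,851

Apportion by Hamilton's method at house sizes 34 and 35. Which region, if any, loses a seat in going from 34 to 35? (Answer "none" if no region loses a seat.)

Pinehurst

At 34 seats: Fernley 10, Millford 3, Rivermont 7, Stonebridge 11, Pinehurst 3.
At 35 seats: Fernley 11, Millford 3, Rivermont 8, Stonebridge 11, Pinehurst 2.
Pinehurst drops from 3 to 2.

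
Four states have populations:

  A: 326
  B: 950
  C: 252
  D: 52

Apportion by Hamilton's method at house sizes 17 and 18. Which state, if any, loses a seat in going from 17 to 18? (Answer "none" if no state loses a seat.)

D

At 17 seats: A 3, B 10, C 3, D 1.
At 18 seats: A 4, B 11, C 3, D 0.
D drops from 1 to 0.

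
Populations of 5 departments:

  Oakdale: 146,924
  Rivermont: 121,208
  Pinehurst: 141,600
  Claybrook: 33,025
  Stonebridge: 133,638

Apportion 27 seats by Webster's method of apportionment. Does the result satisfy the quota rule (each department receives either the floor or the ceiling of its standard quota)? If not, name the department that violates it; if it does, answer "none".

none

Standard quotas: Oakdale 6.882, Rivermont 5.678, Pinehurst 6.633, Claybrook 1.547, Stonebridge 6.260.
Webster allocation: Oakdale 7, Rivermont 6, Pinehurst 6, Claybrook 2, Stonebridge 6.
Every allocation lies between the lower and upper quota.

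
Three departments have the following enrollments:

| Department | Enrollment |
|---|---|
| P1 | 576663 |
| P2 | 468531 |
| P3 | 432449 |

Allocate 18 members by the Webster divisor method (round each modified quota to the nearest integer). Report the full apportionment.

Standard divisor 1477643/18 ≈ 82091.278; standard quotas: P1 7.025, P2 5.707, P3 5.268.
Rounding to the nearest integer gives P1 7, P2 6, P3 5 — total 18, matching the house size, so no adjustment is needed.

P1=7, P2=6, P3=5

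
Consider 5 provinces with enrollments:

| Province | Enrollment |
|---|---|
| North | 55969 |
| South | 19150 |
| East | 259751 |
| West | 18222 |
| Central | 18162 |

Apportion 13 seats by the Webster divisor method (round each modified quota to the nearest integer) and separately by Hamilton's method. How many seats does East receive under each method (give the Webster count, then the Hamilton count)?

Webster: North 2, South 1, East 8, West 1, Central 1.
Hamilton: North 2, South 1, East 9, West 1, Central 0.
East gets 8 under Webster and 9 under Hamilton.

8 and 9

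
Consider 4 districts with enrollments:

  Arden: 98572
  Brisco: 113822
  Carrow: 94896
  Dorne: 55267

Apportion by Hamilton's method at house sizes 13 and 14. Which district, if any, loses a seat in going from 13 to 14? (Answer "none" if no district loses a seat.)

At 13 seats: Arden 4, Brisco 4, Carrow 3, Dorne 2.
At 14 seats: Arden 4, Brisco 4, Carrow 4, Dorne 2.
No district's allocation decreased.

none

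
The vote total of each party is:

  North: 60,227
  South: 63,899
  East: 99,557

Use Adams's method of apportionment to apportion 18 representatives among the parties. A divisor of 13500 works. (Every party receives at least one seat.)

North 5, South 5, East 8

With modified divisor 13500: modified quotas North 4.461, South 4.733, East 7.375.
Rounding up: North 5, South 5, East 8 (total 18).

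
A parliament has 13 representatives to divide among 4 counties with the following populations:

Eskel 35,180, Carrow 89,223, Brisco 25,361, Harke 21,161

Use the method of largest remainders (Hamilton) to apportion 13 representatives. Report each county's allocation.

Eskel 3, Carrow 7, Brisco 2, Harke 1

The standard divisor is 170925/13 ≈ 13148.077.
Standard quotas: Eskel 2.6757, Carrow 6.7860, Brisco 1.9289, Harke 1.6094.
Lower quotas: Eskel 2, Carrow 6, Brisco 1, Harke 1 (sum 10, leaving 3 seats).
Remainders in descending order: Brisco 0.9289, Carrow 0.7860, Eskel 0.6757, Harke 0.6094.
Largest remainders: Brisco, Carrow, Eskel receive the extra seats.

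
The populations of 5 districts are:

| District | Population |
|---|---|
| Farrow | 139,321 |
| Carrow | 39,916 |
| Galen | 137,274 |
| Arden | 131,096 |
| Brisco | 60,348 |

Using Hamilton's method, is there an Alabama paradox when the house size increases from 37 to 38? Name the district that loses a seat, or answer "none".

none

At 37 seats: Farrow 10, Carrow 3, Galen 10, Arden 10, Brisco 4.
At 38 seats: Farrow 10, Carrow 3, Galen 10, Arden 10, Brisco 5.
No district's allocation decreased.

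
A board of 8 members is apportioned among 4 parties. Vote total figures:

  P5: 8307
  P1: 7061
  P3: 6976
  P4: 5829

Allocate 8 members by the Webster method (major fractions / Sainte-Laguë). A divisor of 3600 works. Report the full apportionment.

P5=2, P1=2, P3=2, P4=2

With modified divisor 3600: modified quotas P5 2.308, P1 1.961, P3 1.938, P4 1.619.
Rounding to the nearest integer: P5 2, P1 2, P3 2, P4 2 (total 8).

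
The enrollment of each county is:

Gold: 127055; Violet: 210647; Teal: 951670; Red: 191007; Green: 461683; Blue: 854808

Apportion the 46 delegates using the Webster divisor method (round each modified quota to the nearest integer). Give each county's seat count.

Gold: 2, Violet: 3, Teal: 16, Red: 3, Green: 8, Blue: 14

Standard divisor 2796870/46 ≈ 60801.522; standard quotas: Gold 2.090, Violet 3.465, Teal 15.652, Red 3.141, Green 7.593, Blue 14.059.
Rounding to the nearest integer gives Gold 2, Violet 3, Teal 16, Red 3, Green 8, Blue 14 — total 46, matching the house size, so no adjustment is needed.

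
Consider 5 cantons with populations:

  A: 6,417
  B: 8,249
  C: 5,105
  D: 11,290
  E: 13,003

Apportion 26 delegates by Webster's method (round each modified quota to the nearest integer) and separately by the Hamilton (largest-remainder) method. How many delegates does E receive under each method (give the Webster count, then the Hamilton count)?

7 and 8

Webster: A 4, B 5, C 3, D 7, E 7.
Hamilton: A 4, B 5, C 3, D 6, E 8.
E gets 7 under Webster and 8 under Hamilton.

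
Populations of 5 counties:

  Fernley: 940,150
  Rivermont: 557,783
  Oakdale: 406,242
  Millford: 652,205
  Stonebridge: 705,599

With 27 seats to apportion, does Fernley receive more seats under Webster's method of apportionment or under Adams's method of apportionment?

Webster: Fernley 8, Rivermont 5, Oakdale 3, Millford 5, Stonebridge 6.
Adams: Fernley 7, Rivermont 5, Oakdale 4, Millford 5, Stonebridge 6.
Fernley gets 8 under Webster and 7 under Adams.

Webster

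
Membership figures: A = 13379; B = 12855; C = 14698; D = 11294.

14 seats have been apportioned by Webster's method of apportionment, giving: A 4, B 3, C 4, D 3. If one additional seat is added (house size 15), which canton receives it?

Priority for the next seat is population ÷ (current seats + 0.5).
Priorities: A 2973.111, B 3672.857, C 3266.222, D 3226.857.
Highest priority: B.

B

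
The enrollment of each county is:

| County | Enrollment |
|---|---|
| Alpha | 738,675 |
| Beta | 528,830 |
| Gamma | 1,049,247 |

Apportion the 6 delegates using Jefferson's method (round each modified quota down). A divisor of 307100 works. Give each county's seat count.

Alpha 2, Beta 1, Gamma 3

With modified divisor 307100: modified quotas Alpha 2.405, Beta 1.722, Gamma 3.417.
Rounding down: Alpha 2, Beta 1, Gamma 3 (total 6).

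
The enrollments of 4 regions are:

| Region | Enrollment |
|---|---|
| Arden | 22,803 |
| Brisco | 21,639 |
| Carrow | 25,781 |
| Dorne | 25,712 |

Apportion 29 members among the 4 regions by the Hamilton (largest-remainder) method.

Arden 7, Brisco 6, Carrow 8, Dorne 8

Total 95935; standard divisor 95935/29 ≈ 3308.103.
Standard quotas: Arden 6.8931, Brisco 6.5412, Carrow 7.7933, Dorne 7.7724.
Lower quotas: Arden 6, Brisco 6, Carrow 7, Dorne 7 (sum 26, leaving 3 seats).
Remainders in descending order: Arden 0.8931, Carrow 0.7933, Dorne 0.7724, Brisco 0.5412.
The surplus seats go to Arden, Carrow, Dorne.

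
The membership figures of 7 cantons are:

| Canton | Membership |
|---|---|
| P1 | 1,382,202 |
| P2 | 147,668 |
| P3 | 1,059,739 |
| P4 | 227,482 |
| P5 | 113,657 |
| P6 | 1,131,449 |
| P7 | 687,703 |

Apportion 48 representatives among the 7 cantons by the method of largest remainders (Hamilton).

P1 14, P2 2, P3 11, P4 2, P5 1, P6 11, P7 7

Standard divisor: 4749900 ÷ 48 ≈ 98956.25.
Standard quotas: P1 13.9678, P2 1.4923, P3 10.7092, P4 2.2988, P5 1.1486, P6 11.4338, P7 6.9496.
Lower quotas: P1 13, P2 1, P3 10, P4 2, P5 1, P6 11, P7 6 (sum 44, leaving 4 seats).
Remainders in descending order: P1 0.9678, P7 0.9496, P3 0.7092, P2 0.4923, P6 0.4338, P4 0.2988, P5 0.1486.
Largest remainders: P1, P7, P3, P2 receive the extra seats.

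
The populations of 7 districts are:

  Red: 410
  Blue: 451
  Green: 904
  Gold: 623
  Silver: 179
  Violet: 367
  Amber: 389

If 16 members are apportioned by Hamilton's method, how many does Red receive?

2

Standard divisor: 3323 ÷ 16 ≈ 207.688.
Standard quotas: Red 1.974, Blue 2.172, Green 4.353, Gold 3.000, Silver 0.862, Violet 1.767, Amber 1.873.
Lower quotas: Red 1, Blue 2, Green 4, Gold 2, Silver 0, Violet 1, Amber 1 (sum 11, leaving 5 seats).
Remainders in descending order: Gold 1.000, Red 0.974, Amber 0.873, Silver 0.862, Violet 0.767, Green 0.353, Blue 0.172.
Largest remainders: Gold, Red, Amber, Silver, Violet receive the extra seats.
Red receives 2.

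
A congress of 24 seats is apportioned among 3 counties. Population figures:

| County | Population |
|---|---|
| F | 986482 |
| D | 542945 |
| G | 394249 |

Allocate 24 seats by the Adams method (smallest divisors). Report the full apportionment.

Standard divisor 1923676/24 ≈ 80153.167; standard quotas: F 12.307, D 6.774, G 4.919.
Rounding up gives 13, 7, 5 = 25 seats, so the divisor must be adjusted.
With modified divisor 85900: modified quotas F 11.484, D 6.321, G 4.590.
Rounding up: F 12, D 7, G 5 (total 24).

F: 12, D: 7, G: 5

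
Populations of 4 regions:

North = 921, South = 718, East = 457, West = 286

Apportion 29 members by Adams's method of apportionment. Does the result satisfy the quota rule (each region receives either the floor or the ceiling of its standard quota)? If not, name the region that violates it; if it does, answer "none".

Standard quotas: North 11.213, South 8.741, East 5.564, West 3.482.
Adams allocation: North 11, South 8, East 6, West 4.
Every allocation lies between the lower and upper quota.

none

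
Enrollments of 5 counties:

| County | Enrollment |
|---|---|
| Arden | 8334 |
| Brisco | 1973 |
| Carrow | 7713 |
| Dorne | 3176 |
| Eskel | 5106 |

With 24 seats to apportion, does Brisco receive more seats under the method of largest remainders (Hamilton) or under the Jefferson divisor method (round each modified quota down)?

Hamilton: Arden 7, Brisco 2, Carrow 7, Dorne 3, Eskel 5.
Jefferson: Arden 8, Brisco 1, Carrow 7, Dorne 3, Eskel 5.
Brisco gets 2 under Hamilton and 1 under Jefferson.

Hamilton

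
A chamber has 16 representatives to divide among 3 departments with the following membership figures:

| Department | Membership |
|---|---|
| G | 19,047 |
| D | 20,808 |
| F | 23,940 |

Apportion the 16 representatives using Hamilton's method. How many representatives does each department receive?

G 5; D 5; F 6

The standard divisor is 63795/16 ≈ 3987.188.
Standard quotas: G 4.7771, D 5.2187, F 6.0042.
Lower quotas: G 4, D 5, F 6 (sum 15, leaving 1 seat).
Remainders in descending order: G 0.7771, D 0.2187, F 0.0042.
The surplus seat goes to G.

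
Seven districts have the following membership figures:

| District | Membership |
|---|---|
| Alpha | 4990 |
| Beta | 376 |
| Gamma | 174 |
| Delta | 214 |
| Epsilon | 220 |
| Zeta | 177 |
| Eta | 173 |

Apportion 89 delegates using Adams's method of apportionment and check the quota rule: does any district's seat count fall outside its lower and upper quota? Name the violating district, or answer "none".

Alpha

Standard quotas: Alpha 70.226, Beta 5.292, Gamma 2.449, Delta 3.012, Epsilon 3.096, Zeta 2.491, Eta 2.435.
Adams allocation: Alpha 68, Beta 6, Gamma 3, Delta 3, Epsilon 3, Zeta 3, Eta 3.
Alpha has quota 70.226 (lower 70, upper 71) but receives 68 — outside the quota interval.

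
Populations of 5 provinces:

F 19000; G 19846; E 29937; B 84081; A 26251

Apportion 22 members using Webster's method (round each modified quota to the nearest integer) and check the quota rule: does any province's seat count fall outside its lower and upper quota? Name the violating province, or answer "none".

none

Standard quotas: F 2.334, G 2.438, E 3.677, B 10.327, A 3.224.
Webster allocation: F 2, G 2, E 4, B 11, A 3.
Every allocation lies between the lower and upper quota.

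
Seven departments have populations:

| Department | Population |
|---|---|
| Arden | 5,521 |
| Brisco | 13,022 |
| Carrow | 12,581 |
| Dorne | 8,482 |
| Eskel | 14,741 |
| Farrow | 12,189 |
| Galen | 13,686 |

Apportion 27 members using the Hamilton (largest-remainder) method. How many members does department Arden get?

2

Standard divisor: 80222 ÷ 27 ≈ 2971.185.
Standard quotas: Arden 1.8582, Brisco 4.3828, Carrow 4.2343, Dorne 2.8548, Eskel 4.9613, Farrow 4.1024, Galen 4.6062.
Lower quotas: Arden 1, Brisco 4, Carrow 4, Dorne 2, Eskel 4, Farrow 4, Galen 4 (sum 23, leaving 4 seats).
Remainders in descending order: Eskel 0.9613, Arden 0.8582, Dorne 0.8548, Galen 0.6062, Brisco 0.3828, Carrow 0.2343, Farrow 0.1024.
Largest remainders: Eskel, Arden, Dorne, Galen receive the extra seats.
Arden receives 2.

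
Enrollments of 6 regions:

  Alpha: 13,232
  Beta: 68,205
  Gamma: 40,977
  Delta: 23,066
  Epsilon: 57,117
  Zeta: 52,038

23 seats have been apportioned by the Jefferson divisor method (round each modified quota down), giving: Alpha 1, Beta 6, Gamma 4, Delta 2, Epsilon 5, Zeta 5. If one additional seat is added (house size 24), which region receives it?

Priority for the next seat is population ÷ (current seats + 1).
Priorities: Alpha 6616.000, Beta 9743.571, Gamma 8195.400, Delta 7688.667, Epsilon 9519.500, Zeta 8673.000.
Highest priority: Beta.

Beta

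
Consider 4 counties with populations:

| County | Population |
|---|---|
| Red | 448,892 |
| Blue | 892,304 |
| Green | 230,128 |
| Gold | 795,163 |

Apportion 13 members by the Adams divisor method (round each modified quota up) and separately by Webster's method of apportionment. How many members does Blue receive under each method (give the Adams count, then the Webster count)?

4 and 5

Adams: Red 3, Blue 4, Green 2, Gold 4.
Webster: Red 3, Blue 5, Green 1, Gold 4.
Blue gets 4 under Adams and 5 under Webster.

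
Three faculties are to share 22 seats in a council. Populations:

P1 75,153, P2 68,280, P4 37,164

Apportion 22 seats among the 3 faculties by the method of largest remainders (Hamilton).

P1: 9; P2: 8; P4: 5

Standard divisor: 180597 ÷ 22 ≈ 8208.955.
Standard quotas: P1 9.1550, P2 8.3177, P4 4.5273.
Lower quotas: P1 9, P2 8, P4 4 (sum 21, leaving 1 seat).
Remainders in descending order: P4 0.5273, P2 0.3177, P1 0.1550.
Largest remainder: P4 receives the extra seat.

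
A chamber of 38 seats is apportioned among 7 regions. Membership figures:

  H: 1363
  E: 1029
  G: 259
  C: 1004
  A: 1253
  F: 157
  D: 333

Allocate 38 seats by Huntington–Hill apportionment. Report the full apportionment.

H=10, E=7, G=2, C=7, A=9, F=1, D=2

With divisor 141: modified quotas H 9.667, E 7.298, G 1.837, C 7.121, A 8.887, F 1.113, D 2.362.
Geometric-mean thresholds: H √(9·10)=9.487, E √(7·8)=7.483, G √(1·2)=1.414, C √(7·8)=7.483, A √(8·9)=8.485, F √(1·2)=1.414, D √(2·3)=2.449.
Each quota rounded against its threshold gives H 10, E 7, G 2, C 7, A 9, F 1, D 2 (total 38).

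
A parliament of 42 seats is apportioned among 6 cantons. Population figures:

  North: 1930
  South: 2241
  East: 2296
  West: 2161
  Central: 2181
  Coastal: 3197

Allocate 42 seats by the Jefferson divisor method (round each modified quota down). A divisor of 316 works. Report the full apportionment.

With modified divisor 316: modified quotas North 6.108, South 7.092, East 7.266, West 6.839, Central 6.902, Coastal 10.117.
Rounding down: North 6, South 7, East 7, West 6, Central 6, Coastal 10 (total 42).

North 6; South 7; East 7; West 6; Central 6; Coastal 10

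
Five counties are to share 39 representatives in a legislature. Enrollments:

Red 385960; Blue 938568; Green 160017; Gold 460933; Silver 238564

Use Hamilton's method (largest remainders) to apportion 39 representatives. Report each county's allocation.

Red=7, Blue=17, Green=3, Gold=8, Silver=4

The standard divisor is 2184042/39 ≈ 56001.077.
Standard quotas: Red 6.8920, Blue 16.7598, Green 2.8574, Gold 8.2308, Silver 4.2600.
Lower quotas: Red 6, Blue 16, Green 2, Gold 8, Silver 4 (sum 36, leaving 3 seats).
Remainders in descending order: Red 0.8920, Green 0.8574, Blue 0.7598, Silver 0.2600, Gold 0.2308.
The surplus seats go to Red, Green, Blue.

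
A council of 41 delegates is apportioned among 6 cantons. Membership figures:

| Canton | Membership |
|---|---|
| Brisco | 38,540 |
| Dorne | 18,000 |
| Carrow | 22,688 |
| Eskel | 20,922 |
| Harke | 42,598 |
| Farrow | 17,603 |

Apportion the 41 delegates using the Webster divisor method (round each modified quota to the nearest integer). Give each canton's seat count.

Brisco=10, Dorne=5, Carrow=6, Eskel=5, Harke=11, Farrow=4

Standard divisor 160351/41 ≈ 3911; standard quotas: Brisco 9.854, Dorne 4.602, Carrow 5.801, Eskel 5.350, Harke 10.892, Farrow 4.501.
Rounding to the nearest integer gives 10, 5, 6, 5, 11, 5 = 42 seats, so the divisor must be adjusted.
With modified divisor 3960: modified quotas Brisco 9.732, Dorne 4.545, Carrow 5.729, Eskel 5.283, Harke 10.757, Farrow 4.445.
Rounding to the nearest integer: Brisco 10, Dorne 5, Carrow 6, Eskel 5, Harke 11, Farrow 4 (total 41).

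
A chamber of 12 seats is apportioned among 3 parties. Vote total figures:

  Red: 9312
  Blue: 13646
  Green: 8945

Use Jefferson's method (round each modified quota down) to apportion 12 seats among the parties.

Red=4; Blue=5; Green=3

Standard divisor 31903/12 ≈ 2658.583; standard quotas: Red 3.503, Blue 5.133, Green 3.365.
Rounding down gives 3, 5, 3 = 11 seats, so the divisor must be adjusted.
With modified divisor 2300: modified quotas Red 4.049, Blue 5.933, Green 3.889.
Rounding down: Red 4, Blue 5, Green 3 (total 12).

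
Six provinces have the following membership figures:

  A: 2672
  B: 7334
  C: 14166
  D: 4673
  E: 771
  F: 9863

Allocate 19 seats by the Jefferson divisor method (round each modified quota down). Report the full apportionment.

Standard divisor 39479/19 ≈ 2077.842; standard quotas: A 1.286, B 3.530, C 6.818, D 2.249, E 0.371, F 4.747.
Rounding down gives 1, 3, 6, 2, 0, 4 = 16 seats, so the divisor must be adjusted.
With modified divisor 1800: modified quotas A 1.484, B 4.074, C 7.870, D 2.596, E 0.428, F 5.479.
Rounding down: A 1, B 4, C 7, D 2, E 0, F 5 (total 19).

A 1; B 4; C 7; D 2; E 0; F 5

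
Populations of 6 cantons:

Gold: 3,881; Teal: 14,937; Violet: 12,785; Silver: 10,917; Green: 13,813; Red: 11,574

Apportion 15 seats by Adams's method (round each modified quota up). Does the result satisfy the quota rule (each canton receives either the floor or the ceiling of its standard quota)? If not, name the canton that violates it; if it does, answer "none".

none

Standard quotas: Gold 0.857, Teal 3.299, Violet 2.824, Silver 2.411, Green 3.051, Red 2.557.
Adams allocation: Gold 1, Teal 3, Violet 3, Silver 2, Green 3, Red 3.
Every allocation lies between the lower and upper quota.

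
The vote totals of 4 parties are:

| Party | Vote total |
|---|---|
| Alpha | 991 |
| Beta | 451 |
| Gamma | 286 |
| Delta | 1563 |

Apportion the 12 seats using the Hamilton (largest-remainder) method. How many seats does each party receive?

Standard divisor: 3291 ÷ 12 ≈ 274.25.
Standard quotas: Alpha 3.613, Beta 1.644, Gamma 1.043, Delta 5.699.
Lower quotas: Alpha 3, Beta 1, Gamma 1, Delta 5 (sum 10, leaving 2 seats).
Remainders in descending order: Delta 0.699, Beta 0.644, Alpha 0.613, Gamma 0.043.
Largest remainders: Delta, Beta receive the extra seats.

Alpha: 3, Beta: 2, Gamma: 1, Delta: 6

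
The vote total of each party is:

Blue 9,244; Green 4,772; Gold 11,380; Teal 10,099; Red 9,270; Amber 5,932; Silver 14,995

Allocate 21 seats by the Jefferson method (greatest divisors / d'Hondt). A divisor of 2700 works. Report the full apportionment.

With modified divisor 2700: modified quotas Blue 3.424, Green 1.767, Gold 4.215, Teal 3.740, Red 3.433, Amber 2.197, Silver 5.554.
Rounding down: Blue 3, Green 1, Gold 4, Teal 3, Red 3, Amber 2, Silver 5 (total 21).

Blue 3, Green 1, Gold 4, Teal 3, Red 3, Amber 2, Silver 5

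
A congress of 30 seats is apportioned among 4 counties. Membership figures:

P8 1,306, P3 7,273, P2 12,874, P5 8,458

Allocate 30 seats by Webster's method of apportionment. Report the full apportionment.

P8=1, P3=7, P2=13, P5=9

Standard divisor 29911/30 ≈ 997.033; standard quotas: P8 1.310, P3 7.295, P2 12.912, P5 8.483.
Rounding to the nearest integer gives 1, 7, 13, 8 = 29 seats, so the divisor must be adjusted.
With modified divisor 980: modified quotas P8 1.333, P3 7.421, P2 13.137, P5 8.631.
Rounding to the nearest integer: P8 1, P3 7, P2 13, P5 9 (total 30).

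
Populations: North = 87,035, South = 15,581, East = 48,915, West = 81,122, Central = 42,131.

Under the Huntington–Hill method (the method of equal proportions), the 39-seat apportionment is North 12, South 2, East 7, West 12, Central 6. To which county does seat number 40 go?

North

Priority for the next seat is population ÷ (√(s·(s+1))).
Priorities: North 6968.377, South 6360.917, East 6536.542, West 6494.958, Central 6500.954.
Highest priority: North.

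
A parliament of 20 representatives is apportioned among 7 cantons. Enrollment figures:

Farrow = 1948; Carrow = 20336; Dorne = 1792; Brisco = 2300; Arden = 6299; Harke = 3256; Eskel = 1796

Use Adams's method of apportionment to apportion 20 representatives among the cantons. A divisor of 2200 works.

Farrow=1, Carrow=10, Dorne=1, Brisco=2, Arden=3, Harke=2, Eskel=1

With modified divisor 2200: modified quotas Farrow 0.885, Carrow 9.244, Dorne 0.815, Brisco 1.045, Arden 2.863, Harke 1.480, Eskel 0.816.
Rounding up: Farrow 1, Carrow 10, Dorne 1, Brisco 2, Arden 3, Harke 2, Eskel 1 (total 20).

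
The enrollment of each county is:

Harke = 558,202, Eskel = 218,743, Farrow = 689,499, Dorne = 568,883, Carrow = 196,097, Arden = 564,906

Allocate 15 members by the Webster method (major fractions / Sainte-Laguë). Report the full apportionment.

Harke 3, Eskel 1, Farrow 4, Dorne 3, Carrow 1, Arden 3

Standard divisor 2796330/15 ≈ 186422; standard quotas: Harke 2.994, Eskel 1.173, Farrow 3.699, Dorne 3.052, Carrow 1.052, Arden 3.030.
Rounding to the nearest integer gives Harke 3, Eskel 1, Farrow 4, Dorne 3, Carrow 1, Arden 3 — total 15, matching the house size, so no adjustment is needed.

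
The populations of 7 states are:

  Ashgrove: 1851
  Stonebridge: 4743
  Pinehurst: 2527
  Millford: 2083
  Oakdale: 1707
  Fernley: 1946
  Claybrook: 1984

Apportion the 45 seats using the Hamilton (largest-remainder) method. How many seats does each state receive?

Ashgrove=5; Stonebridge=13; Pinehurst=7; Millford=6; Oakdale=4; Fernley=5; Claybrook=5

Standard divisor: 16841 ÷ 45 ≈ 374.244.
Standard quotas: Ashgrove 4.946, Stonebridge 12.674, Pinehurst 6.752, Millford 5.566, Oakdale 4.561, Fernley 5.200, Claybrook 5.301.
Lower quotas: Ashgrove 4, Stonebridge 12, Pinehurst 6, Millford 5, Oakdale 4, Fernley 5, Claybrook 5 (sum 41, leaving 4 seats).
Remainders in descending order: Ashgrove 0.946, Pinehurst 0.752, Stonebridge 0.674, Millford 0.566, Oakdale 0.561, Claybrook 0.301, Fernley 0.200.
The surplus seats go to Ashgrove, Pinehurst, Stonebridge, Millford.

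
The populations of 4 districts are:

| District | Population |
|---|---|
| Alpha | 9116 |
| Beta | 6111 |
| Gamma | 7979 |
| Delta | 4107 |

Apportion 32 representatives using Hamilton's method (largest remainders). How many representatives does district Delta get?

The standard divisor is 27313/32 ≈ 853.531.
Standard quotas: Alpha 10.6803, Beta 7.1597, Gamma 9.3482, Delta 4.8118.
Lower quotas: Alpha 10, Beta 7, Gamma 9, Delta 4 (sum 30, leaving 2 seats).
Remainders in descending order: Delta 0.8118, Alpha 0.6803, Gamma 0.3482, Beta 0.1597.
Largest remainders: Delta, Alpha receive the extra seats.
Delta receives 5.

5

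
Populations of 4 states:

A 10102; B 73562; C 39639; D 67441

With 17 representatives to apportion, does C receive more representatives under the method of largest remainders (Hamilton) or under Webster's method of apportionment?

Webster

Hamilton: A 1, B 7, C 3, D 6.
Webster: A 1, B 6, C 4, D 6.
C gets 3 under Hamilton and 4 under Webster.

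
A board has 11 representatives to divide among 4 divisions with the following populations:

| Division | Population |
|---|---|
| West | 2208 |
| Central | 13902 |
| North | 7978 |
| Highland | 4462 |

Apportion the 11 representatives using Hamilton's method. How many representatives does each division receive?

The standard divisor is 28550/11 ≈ 2595.455.
Standard quotas: West 0.8507, Central 5.3563, North 3.0738, Highland 1.7192.
Lower quotas: West 0, Central 5, North 3, Highland 1 (sum 9, leaving 2 seats).
Remainders in descending order: West 0.8507, Highland 0.7192, Central 0.3563, North 0.0738.
The surplus seats go to West, Highland.

West=1, Central=5, North=3, Highland=2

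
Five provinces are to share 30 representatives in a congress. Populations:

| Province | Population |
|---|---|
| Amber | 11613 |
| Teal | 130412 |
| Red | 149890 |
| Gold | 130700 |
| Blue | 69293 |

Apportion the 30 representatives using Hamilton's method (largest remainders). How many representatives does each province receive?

Amber: 1, Teal: 8, Red: 9, Gold: 8, Blue: 4

Standard divisor: 491908 ÷ 30 ≈ 16396.933.
Standard quotas: Amber 0.7082, Teal 7.9534, Red 9.1413, Gold 7.9710, Blue 4.2260.
Lower quotas: Amber 0, Teal 7, Red 9, Gold 7, Blue 4 (sum 27, leaving 3 seats).
Remainders in descending order: Gold 0.9710, Teal 0.9534, Amber 0.7082, Blue 0.2260, Red 0.1413.
Largest remainders: Gold, Teal, Amber receive the extra seats.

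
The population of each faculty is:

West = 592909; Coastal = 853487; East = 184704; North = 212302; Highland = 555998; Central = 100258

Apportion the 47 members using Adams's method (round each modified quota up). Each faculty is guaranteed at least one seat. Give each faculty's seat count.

West=11, Coastal=16, East=4, North=4, Highland=10, Central=2

Standard divisor 2499658/47 ≈ 53184.213; standard quotas: West 11.148, Coastal 16.048, East 3.473, North 3.992, Highland 10.454, Central 1.885.
Rounding up gives 12, 17, 4, 4, 11, 2 = 50 seats, so the divisor must be adjusted.
With modified divisor 56200: modified quotas West 10.550, Coastal 15.187, East 3.287, North 3.778, Highland 9.893, Central 1.784.
Rounding up: West 11, Coastal 16, East 4, North 4, Highland 10, Central 2 (total 47).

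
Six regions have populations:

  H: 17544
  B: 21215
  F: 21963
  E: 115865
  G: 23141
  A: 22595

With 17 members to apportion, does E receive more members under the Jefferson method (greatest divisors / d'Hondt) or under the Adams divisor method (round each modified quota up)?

Jefferson: H 1, B 1, F 1, E 10, G 2, A 2.
Adams: H 2, B 2, F 2, E 7, G 2, A 2.
E gets 10 under Jefferson and 7 under Adams.

Jefferson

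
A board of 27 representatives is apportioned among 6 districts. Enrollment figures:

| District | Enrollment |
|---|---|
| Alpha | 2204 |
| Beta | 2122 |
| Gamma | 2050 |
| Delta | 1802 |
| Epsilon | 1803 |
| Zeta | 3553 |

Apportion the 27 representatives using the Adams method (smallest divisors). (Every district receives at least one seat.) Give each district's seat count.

Alpha=4; Beta=4; Gamma=4; Delta=4; Epsilon=4; Zeta=7

Standard divisor 13534/27 ≈ 501.259; standard quotas: Alpha 4.397, Beta 4.233, Gamma 4.090, Delta 3.595, Epsilon 3.597, Zeta 7.088.
Rounding up gives 5, 5, 5, 4, 4, 8 = 31 seats, so the divisor must be adjusted.
With modified divisor 570: modified quotas Alpha 3.867, Beta 3.723, Gamma 3.596, Delta 3.161, Epsilon 3.163, Zeta 6.233.
Rounding up: Alpha 4, Beta 4, Gamma 4, Delta 4, Epsilon 4, Zeta 7 (total 27).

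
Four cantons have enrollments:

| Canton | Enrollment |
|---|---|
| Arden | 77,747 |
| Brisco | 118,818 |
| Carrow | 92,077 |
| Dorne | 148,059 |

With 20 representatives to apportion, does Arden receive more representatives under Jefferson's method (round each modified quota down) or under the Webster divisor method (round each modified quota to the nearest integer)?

Jefferson: Arden 3, Brisco 6, Carrow 4, Dorne 7.
Webster: Arden 4, Brisco 5, Carrow 4, Dorne 7.
Arden gets 3 under Jefferson and 4 under Webster.

Webster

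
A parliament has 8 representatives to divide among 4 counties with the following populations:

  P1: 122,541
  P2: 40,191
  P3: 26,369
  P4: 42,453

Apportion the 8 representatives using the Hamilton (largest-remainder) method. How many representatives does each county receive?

The standard divisor is 231554/8 ≈ 28944.25.
Standard quotas: P1 4.2337, P2 1.3886, P3 0.9110, P4 1.4667.
Lower quotas: P1 4, P2 1, P3 0, P4 1 (sum 6, leaving 2 seats).
Remainders in descending order: P3 0.9110, P4 0.4667, P2 0.3886, P1 0.2337.
The surplus seats go to P3, P4.

P1=4; P2=1; P3=1; P4=2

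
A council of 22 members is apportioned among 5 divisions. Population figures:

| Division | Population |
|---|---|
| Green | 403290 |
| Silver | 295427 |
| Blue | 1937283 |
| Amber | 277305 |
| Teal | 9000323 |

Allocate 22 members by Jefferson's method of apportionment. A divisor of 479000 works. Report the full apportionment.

Green 0, Silver 0, Blue 4, Amber 0, Teal 18

With modified divisor 479000: modified quotas Green 0.842, Silver 0.617, Blue 4.044, Amber 0.579, Teal 18.790.
Rounding down: Green 0, Silver 0, Blue 4, Amber 0, Teal 18 (total 22).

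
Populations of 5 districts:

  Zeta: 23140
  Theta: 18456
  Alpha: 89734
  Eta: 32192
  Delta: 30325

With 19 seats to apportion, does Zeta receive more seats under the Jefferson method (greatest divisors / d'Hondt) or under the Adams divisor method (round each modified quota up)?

Jefferson: Zeta 2, Theta 2, Alpha 9, Eta 3, Delta 3.
Adams: Zeta 3, Theta 2, Alpha 8, Eta 3, Delta 3.
Zeta gets 2 under Jefferson and 3 under Adams.

Adams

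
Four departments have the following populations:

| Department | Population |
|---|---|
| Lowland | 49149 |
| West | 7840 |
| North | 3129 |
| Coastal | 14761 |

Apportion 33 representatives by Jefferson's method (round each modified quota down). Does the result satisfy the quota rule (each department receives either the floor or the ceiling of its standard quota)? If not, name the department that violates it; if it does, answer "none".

Lowland

Standard quotas: Lowland 21.661, West 3.455, North 1.379, Coastal 6.505.
Jefferson allocation: Lowland 23, West 3, North 1, Coastal 6.
Lowland has quota 21.661 (lower 21, upper 22) but receives 23 — outside the quota interval.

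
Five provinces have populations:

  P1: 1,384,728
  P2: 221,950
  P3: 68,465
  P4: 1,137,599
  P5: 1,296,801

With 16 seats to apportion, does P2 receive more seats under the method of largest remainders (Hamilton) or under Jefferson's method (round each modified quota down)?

Hamilton

Hamilton: P1 5, P2 1, P3 0, P4 5, P5 5.
Jefferson: P1 6, P2 0, P3 0, P4 5, P5 5.
P2 gets 1 under Hamilton and 0 under Jefferson.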